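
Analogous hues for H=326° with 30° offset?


Base hue: 326°
Left analog: (326 - 30) mod 360 = 296°
Right analog: (326 + 30) mod 360 = 356°
Analogous hues = 296° and 356°


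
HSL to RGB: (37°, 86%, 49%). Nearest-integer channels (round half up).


H=37°, S=0.86, L=0.49
C = (1-|2L-1|)×S = (1-|-0.02|)×0.86 = 0.8428
H' = H/60 = 37/60 ≈ 0.6167; X = C×(1-|H' mod 2 - 1|) ≈ 0.5197
m = L - C/2 = 0.49 - 0.4214 = 0.0686
Sector ⌊H'⌋ = 0 → (R',G',B') = (0.8428, ≈0.5197, 0.0)
RGB = ((R'+m)×255, (G'+m)×255, (B'+m)×255) = (232.407, 150.0233, 17.493)
Round half up → RGB(232, 150, 17)


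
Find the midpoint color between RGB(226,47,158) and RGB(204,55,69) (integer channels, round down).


Midpoint: each channel = ⌊(C₁+C₂)/2⌋
R: ⌊(226+204)/2⌋ = 215
G: ⌊(47+55)/2⌋ = 51
B: ⌊(158+69)/2⌋ = 113
= RGB(215, 51, 113)


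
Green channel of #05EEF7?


Color: #05EEF7
R = 05 = 5
G = EE = 238
B = F7 = 247
Green = 238


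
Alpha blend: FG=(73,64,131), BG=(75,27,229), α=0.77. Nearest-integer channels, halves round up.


C = α×F + (1-α)×B, with 1-α = 0.23
R: 0.77×73 + 0.23×75 = 56.21 + 17.25 = 73.46 → 73
G: 0.77×64 + 0.23×27 = 49.28 + 6.21 = 55.49 → 55
B: 0.77×131 + 0.23×229 = 100.87 + 52.67 = 153.54 → 154
= RGB(73, 55, 154)


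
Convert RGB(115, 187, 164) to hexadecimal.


R = 115 → 73 (hex)
G = 187 → BB (hex)
B = 164 → A4 (hex)
Hex = #73BBA4


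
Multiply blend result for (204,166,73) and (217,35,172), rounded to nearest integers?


Multiply: C = A×B/255, rounded to nearest integer
R: 204×217/255 = 44268/255 ≈ 173.600 → 174
G: 166×35/255 = 5810/255 ≈ 22.784 → 23
B: 73×172/255 = 12556/255 ≈ 49.239 → 49
= RGB(174, 23, 49)


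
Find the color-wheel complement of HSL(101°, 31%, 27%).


Complement = opposite side of color wheel = hue + 180°
H' = (101 + 180) mod 360 = 281°
S and L unchanged.
= HSL(281°, 31%, 27%)


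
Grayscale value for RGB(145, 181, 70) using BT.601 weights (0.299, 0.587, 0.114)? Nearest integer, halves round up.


Gray = 0.299×R + 0.587×G + 0.114×B
Gray = 0.299×145 + 0.587×181 + 0.114×70
Gray = 43.355 + 106.247 + 7.980
Gray = 157.582 → round half up → 158
Gray = 158


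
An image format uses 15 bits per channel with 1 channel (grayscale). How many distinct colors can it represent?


Total bits = 15 bits/channel × 1 channels = 15 bits
Distinct colors = 2^15
= 32,768 colors


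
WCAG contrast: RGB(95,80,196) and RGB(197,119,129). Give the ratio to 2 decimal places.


Linearize each sRGB channel c=v/255: c/12.92 if c ≤ 0.04045 else ((c+0.055)/1.055)^2.4
L = 0.2126×R_lin + 0.7152×G_lin + 0.0722×B_lin
Color 1 (95,80,196):
  R=95: 95/255≈0.3725 > 0.04045 → ((0.3725+0.055)/1.055)^2.4 ≈ 0.11444
  G=80: 80/255≈0.3137 > 0.04045 → ((0.3137+0.055)/1.055)^2.4 ≈ 0.08022
  B=196: 196/255≈0.7686 > 0.04045 → ((0.7686+0.055)/1.055)^2.4 ≈ 0.55201
  L1 = 0.2126×0.11444 + 0.7152×0.08022 + 0.0722×0.55201 ≈ 0.12156
Color 2 (197,119,129):
  R=197: 197/255≈0.7725 > 0.04045 → ((0.7725+0.055)/1.055)^2.4 ≈ 0.55834
  G=119: 119/255≈0.4667 > 0.04045 → ((0.4667+0.055)/1.055)^2.4 ≈ 0.18447
  B=129: 129/255≈0.5059 > 0.04045 → ((0.5059+0.055)/1.055)^2.4 ≈ 0.21953
  L2 = 0.2126×0.55834 + 0.7152×0.18447 + 0.0722×0.21953 ≈ 0.26649
Lighter = 0.26649, Darker = 0.12156
Ratio = (L_lighter + 0.05) / (L_darker + 0.05)
Ratio = (0.26649 + 0.05) / (0.12156 + 0.05) = 0.31649 / 0.17156 ≈ 1.8448
Ratio ≈ 1.84:1


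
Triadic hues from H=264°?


Triadic: equally spaced at 120° intervals
H1 = 264°
H2 = (264 + 120) mod 360 = 24°
H3 = (264 + 240) mod 360 = 144°
Triadic = 264°, 24°, 144°


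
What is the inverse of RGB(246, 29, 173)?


Invert: (255-R, 255-G, 255-B)
R: 255-246 = 9
G: 255-29 = 226
B: 255-173 = 82
= RGB(9, 226, 82)


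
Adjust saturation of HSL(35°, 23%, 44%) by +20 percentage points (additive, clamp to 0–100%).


Original S = 23%
Adjustment = +20 percentage points
New S = 23 + (20) = 43
Clamp to [0, 100] → 43
= HSL(35°, 43%, 44%)


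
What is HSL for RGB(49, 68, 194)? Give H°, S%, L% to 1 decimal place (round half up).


Normalize: R'=49/255≈0.1922, G'=68/255≈0.2667, B'=194/255≈0.7608
Max=194/255, Min=49/255, Δ=Max-Min=145/255
L = (Max+Min)/2 = (194+49)/510 = 243/510 = 0.47647… → L = 47.6%
L ≤ 0.5 → S = Δ/(Max+Min) = 145/(194+49) = 145/243 = 0.59670… → S = 59.7%
(the 1/255 factors cancel in S and H, so raw channel differences can be used)
Max is B' → H = 60 × ((R-G)/Δ + 4) = 60 × ((49-68)/145 + 4)
  -19/145 + 4 = -0.1310… + 4 = 3.8689…
  H = 60 × 3.8689… = 232.137…° → H = 232.1°
= HSL(232.1°, 59.7%, 47.6%)


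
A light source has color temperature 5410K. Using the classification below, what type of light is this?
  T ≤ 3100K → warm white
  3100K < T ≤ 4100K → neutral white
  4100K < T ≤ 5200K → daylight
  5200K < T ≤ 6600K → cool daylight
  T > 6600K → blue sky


Temperature: 5410K
5200K < 5410K ≤ 6600K → cool daylight
Classification: cool daylight


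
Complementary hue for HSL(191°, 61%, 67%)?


Complement = opposite side of color wheel = hue + 180°
H' = (191 + 180) mod 360 = 11°
S and L unchanged.
= HSL(11°, 61%, 67%)


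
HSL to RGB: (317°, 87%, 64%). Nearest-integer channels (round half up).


H=317°, S=0.87, L=0.64
C = (1-|2L-1|)×S = (1-|0.28|)×0.87 = 0.6264
H' = H/60 = 317/60 ≈ 5.2833; X = C×(1-|H' mod 2 - 1|) = 0.44892
m = L - C/2 = 0.64 - 0.3132 = 0.3268
Sector ⌊H'⌋ = 5 → (R',G',B') = (0.6264, 0.0, 0.44892)
RGB = ((R'+m)×255, (G'+m)×255, (B'+m)×255) = (243.066, 83.334, 197.8086)
Round half up → RGB(243, 83, 198)


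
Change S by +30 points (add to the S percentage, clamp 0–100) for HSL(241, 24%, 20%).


Original S = 24%
Adjustment = +30 percentage points
New S = 24 + (30) = 54
Clamp to [0, 100] → 54
= HSL(241°, 54%, 20%)


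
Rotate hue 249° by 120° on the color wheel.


New hue = (H + rotation) mod 360
New hue = (249 + 120) mod 360
= 369 mod 360
= 9°


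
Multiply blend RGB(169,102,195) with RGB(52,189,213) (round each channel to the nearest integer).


Multiply: C = A×B/255, rounded to nearest integer
R: 169×52/255 = 8788/255 ≈ 34.463 → 34
G: 102×189/255 = 19278/255 ≈ 75.600 → 76
B: 195×213/255 = 41535/255 ≈ 162.882 → 163
= RGB(34, 76, 163)


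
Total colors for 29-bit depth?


Colors = 2^bits = 2^29
= 536,870,912 colors


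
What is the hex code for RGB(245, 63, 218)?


R = 245 → F5 (hex)
G = 63 → 3F (hex)
B = 218 → DA (hex)
Hex = #F53FDA


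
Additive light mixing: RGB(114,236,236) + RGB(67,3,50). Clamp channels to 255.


Additive: each channel = min(255, C₁+C₂)
R: 114+67 = 181 → 181
G: 236+3 = 239 → 239
B: 236+50 = 286 → 255
= RGB(181, 239, 255)


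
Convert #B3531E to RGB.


B3 → 179 (R)
53 → 83 (G)
1E → 30 (B)
= RGB(179, 83, 30)


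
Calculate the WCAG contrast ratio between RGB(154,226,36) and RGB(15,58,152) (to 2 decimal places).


Linearize each sRGB channel c=v/255: c/12.92 if c ≤ 0.04045 else ((c+0.055)/1.055)^2.4
L = 0.2126×R_lin + 0.7152×G_lin + 0.0722×B_lin
Color 1 (154,226,36):
  R=154: 154/255≈0.6039 > 0.04045 → ((0.6039+0.055)/1.055)^2.4 ≈ 0.32314
  G=226: 226/255≈0.8863 > 0.04045 → ((0.8863+0.055)/1.055)^2.4 ≈ 0.76052
  B=36: 36/255≈0.1412 > 0.04045 → ((0.1412+0.055)/1.055)^2.4 ≈ 0.01764
  L1 = 0.2126×0.32314 + 0.7152×0.76052 + 0.0722×0.01764 ≈ 0.61390
Color 2 (15,58,152):
  R=15: 15/255≈0.0588 > 0.04045 → ((0.0588+0.055)/1.055)^2.4 ≈ 0.00478
  G=58: 58/255≈0.2275 > 0.04045 → ((0.2275+0.055)/1.055)^2.4 ≈ 0.04231
  B=152: 152/255≈0.5961 > 0.04045 → ((0.5961+0.055)/1.055)^2.4 ≈ 0.31399
  L2 = 0.2126×0.00478 + 0.7152×0.04231 + 0.0722×0.31399 ≈ 0.05395
Lighter = 0.61390, Darker = 0.05395
Ratio = (L_lighter + 0.05) / (L_darker + 0.05)
Ratio = (0.61390 + 0.05) / (0.05395 + 0.05) = 0.66390 / 0.10395 ≈ 6.3869
Ratio ≈ 6.39:1


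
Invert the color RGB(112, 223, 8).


Invert: (255-R, 255-G, 255-B)
R: 255-112 = 143
G: 255-223 = 32
B: 255-8 = 247
= RGB(143, 32, 247)


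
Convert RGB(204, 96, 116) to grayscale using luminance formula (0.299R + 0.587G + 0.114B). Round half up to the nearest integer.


Gray = 0.299×R + 0.587×G + 0.114×B
Gray = 0.299×204 + 0.587×96 + 0.114×116
Gray = 60.996 + 56.352 + 13.224
Gray = 130.572 → round half up → 131
Gray = 131


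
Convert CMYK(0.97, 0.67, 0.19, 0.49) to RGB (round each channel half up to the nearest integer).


R = 255 × (1-C) × (1-K) = 255 × 0.03 × 0.51 = 3.9015 → 4
G = 255 × (1-M) × (1-K) = 255 × 0.33 × 0.51 = 42.9165 → 43
B = 255 × (1-Y) × (1-K) = 255 × 0.81 × 0.51 = 105.3405 → 105
= RGB(4, 43, 105)


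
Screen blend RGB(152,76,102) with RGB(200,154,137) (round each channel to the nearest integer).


Screen: C = 255 - (255-A)×(255-B)/255, rounded to nearest integer
R: 255 - (255-152)×(255-200)/255 = 255 - 5665/255 ≈ 255 - 22.216 = 232.784 → 233
G: 255 - (255-76)×(255-154)/255 = 255 - 18079/255 ≈ 255 - 70.898 = 184.102 → 184
B: 255 - (255-102)×(255-137)/255 = 255 - 18054/255 ≈ 255 - 70.800 = 184.200 → 184
= RGB(233, 184, 184)


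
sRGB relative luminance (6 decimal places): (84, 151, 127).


Linearize each channel (sRGB transfer function): c = v/255; c_lin = c/12.92 if c ≤ 0.04045, else ((c+0.055)/1.055)^2.4
  R: 84/255 ≈ 0.329412 > 0.04045 → ((0.329412+0.055)/1.055)^2.4 ≈ 0.088656
  G: 151/255 ≈ 0.592157 > 0.04045 → ((0.592157+0.055)/1.055)^2.4 ≈ 0.309469
  B: 127/255 ≈ 0.498039 > 0.04045 → ((0.498039+0.055)/1.055)^2.4 ≈ 0.212231
R_lin = 0.088656, G_lin = 0.309469, B_lin = 0.212231
L = 0.2126×R + 0.7152×G + 0.0722×B
L = 0.2126×0.088656 + 0.7152×0.309469 + 0.0722×0.212231
L ≈ 0.255503


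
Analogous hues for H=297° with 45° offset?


Base hue: 297°
Left analog: (297 - 45) mod 360 = 252°
Right analog: (297 + 45) mod 360 = 342°
Analogous hues = 252° and 342°


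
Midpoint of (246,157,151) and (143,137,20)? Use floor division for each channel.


Midpoint: each channel = ⌊(C₁+C₂)/2⌋
R: ⌊(246+143)/2⌋ = 194
G: ⌊(157+137)/2⌋ = 147
B: ⌊(151+20)/2⌋ = 85
= RGB(194, 147, 85)


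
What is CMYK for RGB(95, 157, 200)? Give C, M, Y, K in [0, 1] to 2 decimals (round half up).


R'=95/255≈0.3725, G'=157/255≈0.6157, B'=200/255≈0.7843
K = 1 - max(R',G',B') = 1 - 200/255 = 55/255 = 0.21568… → 0.22
(1-R'-K)/(1-K) simplifies to (max-R)/max with max = 200:
C = (200-95)/200 = 105/200 = 0.525 → 0.53
M = (200-157)/200 = 43/200 = 0.215 → 0.22
Y = (200-200)/200 = 0/200 = 0 → 0.00
= CMYK(0.53, 0.22, 0.00, 0.22)


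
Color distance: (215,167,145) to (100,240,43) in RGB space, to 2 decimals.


d = √[(R₁-R₂)² + (G₁-G₂)² + (B₁-B₂)²]
d = √[(215-100)² + (167-240)² + (145-43)²]
d = √[13225 + 5329 + 10404]
d = √28958
d ≈ 170.17


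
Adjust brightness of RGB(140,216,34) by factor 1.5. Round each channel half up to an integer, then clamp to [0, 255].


Multiply each channel by 1.5, round half up, clamp to [0, 255]
R: 140×1.5 = 210
G: 216×1.5 = 324 → clamp → 255
B: 34×1.5 = 51
= RGB(210, 255, 51)


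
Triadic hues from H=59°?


Triadic: equally spaced at 120° intervals
H1 = 59°
H2 = (59 + 120) mod 360 = 179°
H3 = (59 + 240) mod 360 = 299°
Triadic = 59°, 179°, 299°


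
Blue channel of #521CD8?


Color: #521CD8
R = 52 = 82
G = 1C = 28
B = D8 = 216
Blue = 216


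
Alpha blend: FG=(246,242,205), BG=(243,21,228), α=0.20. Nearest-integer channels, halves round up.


C = α×F + (1-α)×B, with 1-α = 0.80
R: 0.20×246 + 0.80×243 = 49.20 + 194.40 = 243.60 → 244
G: 0.20×242 + 0.80×21 = 48.40 + 16.80 = 65.20 → 65
B: 0.20×205 + 0.80×228 = 41.00 + 182.40 = 223.40 → 223
= RGB(244, 65, 223)


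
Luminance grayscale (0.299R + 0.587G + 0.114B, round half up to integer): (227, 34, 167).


Gray = 0.299×R + 0.587×G + 0.114×B
Gray = 0.299×227 + 0.587×34 + 0.114×167
Gray = 67.873 + 19.958 + 19.038
Gray = 106.869 → round half up → 107
Gray = 107


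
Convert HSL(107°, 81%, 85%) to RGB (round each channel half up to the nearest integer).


H=107°, S=0.81, L=0.85
C = (1-|2L-1|)×S = (1-|0.70|)×0.81 = 0.243
H' = H/60 = 107/60 ≈ 1.7833; X = C×(1-|H' mod 2 - 1|) = 0.05265
m = L - C/2 = 0.85 - 0.1215 = 0.7285
Sector ⌊H'⌋ = 1 → (R',G',B') = (0.05265, 0.243, 0.0)
RGB = ((R'+m)×255, (G'+m)×255, (B'+m)×255) = (199.19325, 247.7325, 185.7675)
Round half up → RGB(199, 248, 186)


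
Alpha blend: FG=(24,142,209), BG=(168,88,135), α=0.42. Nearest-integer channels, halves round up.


C = α×F + (1-α)×B, with 1-α = 0.58
R: 0.42×24 + 0.58×168 = 10.08 + 97.44 = 107.52 → 108
G: 0.42×142 + 0.58×88 = 59.64 + 51.04 = 110.68 → 111
B: 0.42×209 + 0.58×135 = 87.78 + 78.30 = 166.08 → 166
= RGB(108, 111, 166)


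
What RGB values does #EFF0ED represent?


EF → 239 (R)
F0 → 240 (G)
ED → 237 (B)
= RGB(239, 240, 237)


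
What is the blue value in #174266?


Color: #174266
R = 17 = 23
G = 42 = 66
B = 66 = 102
Blue = 102


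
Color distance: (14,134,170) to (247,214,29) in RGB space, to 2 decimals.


d = √[(R₁-R₂)² + (G₁-G₂)² + (B₁-B₂)²]
d = √[(14-247)² + (134-214)² + (170-29)²]
d = √[54289 + 6400 + 19881]
d = √80570
d ≈ 283.85


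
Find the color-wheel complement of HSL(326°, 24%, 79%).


Complement = opposite side of color wheel = hue + 180°
H' = (326 + 180) mod 360 = 146°
S and L unchanged.
= HSL(146°, 24%, 79%)


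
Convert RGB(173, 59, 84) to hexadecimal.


R = 173 → AD (hex)
G = 59 → 3B (hex)
B = 84 → 54 (hex)
Hex = #AD3B54


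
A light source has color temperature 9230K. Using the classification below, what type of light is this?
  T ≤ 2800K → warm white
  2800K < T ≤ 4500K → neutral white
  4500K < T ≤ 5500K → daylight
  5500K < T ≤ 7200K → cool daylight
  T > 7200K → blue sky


Temperature: 9230K
9230K > 7200K → blue sky
Classification: blue sky


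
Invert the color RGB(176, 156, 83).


Invert: (255-R, 255-G, 255-B)
R: 255-176 = 79
G: 255-156 = 99
B: 255-83 = 172
= RGB(79, 99, 172)


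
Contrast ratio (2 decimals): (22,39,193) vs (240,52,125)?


Linearize each sRGB channel c=v/255: c/12.92 if c ≤ 0.04045 else ((c+0.055)/1.055)^2.4
L = 0.2126×R_lin + 0.7152×G_lin + 0.0722×B_lin
Color 1 (22,39,193):
  R=22: 22/255≈0.0863 > 0.04045 → ((0.0863+0.055)/1.055)^2.4 ≈ 0.00802
  G=39: 39/255≈0.1529 > 0.04045 → ((0.1529+0.055)/1.055)^2.4 ≈ 0.02029
  B=193: 193/255≈0.7569 > 0.04045 → ((0.7569+0.055)/1.055)^2.4 ≈ 0.53328
  L1 = 0.2126×0.00802 + 0.7152×0.02029 + 0.0722×0.53328 ≈ 0.05472
Color 2 (240,52,125):
  R=240: 240/255≈0.9412 > 0.04045 → ((0.9412+0.055)/1.055)^2.4 ≈ 0.87137
  G=52: 52/255≈0.2039 > 0.04045 → ((0.2039+0.055)/1.055)^2.4 ≈ 0.03434
  B=125: 125/255≈0.4902 > 0.04045 → ((0.4902+0.055)/1.055)^2.4 ≈ 0.20508
  L2 = 0.2126×0.87137 + 0.7152×0.03434 + 0.0722×0.20508 ≈ 0.22462
Lighter = 0.22462, Darker = 0.05472
Ratio = (L_lighter + 0.05) / (L_darker + 0.05)
Ratio = (0.22462 + 0.05) / (0.05472 + 0.05) = 0.27462 / 0.10472 ≈ 2.6224
Ratio ≈ 2.62:1


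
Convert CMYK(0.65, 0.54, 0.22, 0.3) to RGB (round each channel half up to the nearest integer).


R = 255 × (1-C) × (1-K) = 255 × 0.35 × 0.70 = 62.475 → 62
G = 255 × (1-M) × (1-K) = 255 × 0.46 × 0.70 = 82.11 → 82
B = 255 × (1-Y) × (1-K) = 255 × 0.78 × 0.70 = 139.23 → 139
= RGB(62, 82, 139)


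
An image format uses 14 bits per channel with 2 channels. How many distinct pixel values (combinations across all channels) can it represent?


Total bits = 14 bits/channel × 2 channels = 28 bits
Distinct pixel values = 2^28
= 268,435,456 pixel values


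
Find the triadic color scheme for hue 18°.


Triadic: equally spaced at 120° intervals
H1 = 18°
H2 = (18 + 120) mod 360 = 138°
H3 = (18 + 240) mod 360 = 258°
Triadic = 18°, 138°, 258°


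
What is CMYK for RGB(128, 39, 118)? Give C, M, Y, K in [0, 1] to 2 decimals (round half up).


R'=128/255≈0.5020, G'=39/255≈0.1529, B'=118/255≈0.4627
K = 1 - max(R',G',B') = 1 - 128/255 = 127/255 = 0.49803… → 0.50
(1-R'-K)/(1-K) simplifies to (max-R)/max with max = 128:
C = (128-128)/128 = 0/128 = 0 → 0.00
M = (128-39)/128 = 89/128 = 0.69531… → 0.70
Y = (128-118)/128 = 10/128 = 0.07812… → 0.08
= CMYK(0.00, 0.70, 0.08, 0.50)


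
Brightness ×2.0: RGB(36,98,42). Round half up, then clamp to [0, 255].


Multiply each channel by 2.0, round half up, clamp to [0, 255]
R: 36×2.0 = 72
G: 98×2.0 = 196
B: 42×2.0 = 84
= RGB(72, 196, 84)


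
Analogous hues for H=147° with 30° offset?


Base hue: 147°
Left analog: (147 - 30) mod 360 = 117°
Right analog: (147 + 30) mod 360 = 177°
Analogous hues = 117° and 177°


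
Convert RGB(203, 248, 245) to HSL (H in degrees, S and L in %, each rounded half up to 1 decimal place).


Normalize: R'=203/255≈0.7961, G'=248/255≈0.9725, B'=245/255≈0.9608
Max=248/255, Min=203/255, Δ=Max-Min=45/255
L = (Max+Min)/2 = (248+203)/510 = 451/510 = 0.88431… → L = 88.4%
L > 0.5 → S = Δ/(2-Max-Min) = 45/(510-248-203) = 45/59 = 0.76271… → S = 76.3%
(the 1/255 factors cancel in S and H, so raw channel differences can be used)
Max is G' → H = 60 × ((B-R)/Δ + 2) = 60 × ((245-203)/45 + 2)
  42/45 + 2 = 0.9333… + 2 = 2.9333…
  H = 60 × 2.9333… = 176° → H = 176.0°
= HSL(176.0°, 76.3%, 88.4%)


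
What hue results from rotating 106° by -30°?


New hue = (H + rotation) mod 360
New hue = (106 -30) mod 360
= 76 mod 360
= 76°


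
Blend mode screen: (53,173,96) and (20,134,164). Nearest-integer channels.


Screen: C = 255 - (255-A)×(255-B)/255, rounded to nearest integer
R: 255 - (255-53)×(255-20)/255 = 255 - 47470/255 ≈ 255 - 186.157 = 68.843 → 69
G: 255 - (255-173)×(255-134)/255 = 255 - 9922/255 ≈ 255 - 38.910 = 216.090 → 216
B: 255 - (255-96)×(255-164)/255 = 255 - 14469/255 ≈ 255 - 56.741 = 198.259 → 198
= RGB(69, 216, 198)


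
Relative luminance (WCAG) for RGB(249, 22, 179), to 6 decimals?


Linearize each channel (sRGB transfer function): c = v/255; c_lin = c/12.92 if c ≤ 0.04045, else ((c+0.055)/1.055)^2.4
  R: 249/255 ≈ 0.976471 > 0.04045 → ((0.976471+0.055)/1.055)^2.4 ≈ 0.947307
  G: 22/255 ≈ 0.086275 > 0.04045 → ((0.086275+0.055)/1.055)^2.4 ≈ 0.008023
  B: 179/255 ≈ 0.701961 > 0.04045 → ((0.701961+0.055)/1.055)^2.4 ≈ 0.450786
R_lin = 0.947307, G_lin = 0.008023, B_lin = 0.450786
L = 0.2126×R + 0.7152×G + 0.0722×B
L = 0.2126×0.947307 + 0.7152×0.008023 + 0.0722×0.450786
L ≈ 0.239682


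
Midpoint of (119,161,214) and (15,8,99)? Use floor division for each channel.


Midpoint: each channel = ⌊(C₁+C₂)/2⌋
R: ⌊(119+15)/2⌋ = 67
G: ⌊(161+8)/2⌋ = 84
B: ⌊(214+99)/2⌋ = 156
= RGB(67, 84, 156)


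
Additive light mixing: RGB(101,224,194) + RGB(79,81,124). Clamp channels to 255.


Additive: each channel = min(255, C₁+C₂)
R: 101+79 = 180 → 180
G: 224+81 = 305 → 255
B: 194+124 = 318 → 255
= RGB(180, 255, 255)


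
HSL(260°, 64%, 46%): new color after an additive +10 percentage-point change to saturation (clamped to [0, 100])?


Original S = 64%
Adjustment = +10 percentage points
New S = 64 + (10) = 74
Clamp to [0, 100] → 74
= HSL(260°, 74%, 46%)


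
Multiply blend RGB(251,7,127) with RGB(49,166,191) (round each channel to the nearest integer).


Multiply: C = A×B/255, rounded to nearest integer
R: 251×49/255 = 12299/255 ≈ 48.231 → 48
G: 7×166/255 = 1162/255 ≈ 4.557 → 5
B: 127×191/255 = 24257/255 ≈ 95.125 → 95
= RGB(48, 5, 95)


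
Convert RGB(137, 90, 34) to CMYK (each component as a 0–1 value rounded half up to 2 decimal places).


R'=137/255≈0.5373, G'=90/255≈0.3529, B'=34/255≈0.1333
K = 1 - max(R',G',B') = 1 - 137/255 = 118/255 = 0.46274… → 0.46
(1-R'-K)/(1-K) simplifies to (max-R)/max with max = 137:
C = (137-137)/137 = 0/137 = 0 → 0.00
M = (137-90)/137 = 47/137 = 0.34306… → 0.34
Y = (137-34)/137 = 103/137 = 0.75182… → 0.75
= CMYK(0.00, 0.34, 0.75, 0.46)


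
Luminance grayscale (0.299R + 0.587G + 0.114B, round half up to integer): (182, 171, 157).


Gray = 0.299×R + 0.587×G + 0.114×B
Gray = 0.299×182 + 0.587×171 + 0.114×157
Gray = 54.418 + 100.377 + 17.898
Gray = 172.693 → round half up → 173
Gray = 173


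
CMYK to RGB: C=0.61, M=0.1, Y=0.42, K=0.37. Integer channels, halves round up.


R = 255 × (1-C) × (1-K) = 255 × 0.39 × 0.63 = 62.6535 → 63
G = 255 × (1-M) × (1-K) = 255 × 0.90 × 0.63 = 144.585 → 145
B = 255 × (1-Y) × (1-K) = 255 × 0.58 × 0.63 = 93.177 → 93
= RGB(63, 145, 93)


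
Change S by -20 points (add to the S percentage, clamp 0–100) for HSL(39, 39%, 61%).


Original S = 39%
Adjustment = -20 percentage points
New S = 39 + (-20) = 19
Clamp to [0, 100] → 19
= HSL(39°, 19%, 61%)


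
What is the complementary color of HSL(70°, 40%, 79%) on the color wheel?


Complement = opposite side of color wheel = hue + 180°
H' = (70 + 180) mod 360 = 250°
S and L unchanged.
= HSL(250°, 40%, 79%)


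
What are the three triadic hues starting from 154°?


Triadic: equally spaced at 120° intervals
H1 = 154°
H2 = (154 + 120) mod 360 = 274°
H3 = (154 + 240) mod 360 = 34°
Triadic = 154°, 274°, 34°


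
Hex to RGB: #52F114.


52 → 82 (R)
F1 → 241 (G)
14 → 20 (B)
= RGB(82, 241, 20)


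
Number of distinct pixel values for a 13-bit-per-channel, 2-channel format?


Total bits = 13 bits/channel × 2 channels = 26 bits
Distinct pixel values = 2^26
= 67,108,864 pixel values


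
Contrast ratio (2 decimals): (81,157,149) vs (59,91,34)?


Linearize each sRGB channel c=v/255: c/12.92 if c ≤ 0.04045 else ((c+0.055)/1.055)^2.4
L = 0.2126×R_lin + 0.7152×G_lin + 0.0722×B_lin
Color 1 (81,157,149):
  R=81: 81/255≈0.3176 > 0.04045 → ((0.3176+0.055)/1.055)^2.4 ≈ 0.08228
  G=157: 157/255≈0.6157 > 0.04045 → ((0.6157+0.055)/1.055)^2.4 ≈ 0.33716
  B=149: 149/255≈0.5843 > 0.04045 → ((0.5843+0.055)/1.055)^2.4 ≈ 0.30054
  L1 = 0.2126×0.08228 + 0.7152×0.33716 + 0.0722×0.30054 ≈ 0.28033
Color 2 (59,91,34):
  R=59: 59/255≈0.2314 > 0.04045 → ((0.2314+0.055)/1.055)^2.4 ≈ 0.04374
  G=91: 91/255≈0.3569 > 0.04045 → ((0.3569+0.055)/1.055)^2.4 ≈ 0.10462
  B=34: 34/255≈0.1333 > 0.04045 → ((0.1333+0.055)/1.055)^2.4 ≈ 0.01600
  L2 = 0.2126×0.04374 + 0.7152×0.10462 + 0.0722×0.01600 ≈ 0.08527
Lighter = 0.28033, Darker = 0.08527
Ratio = (L_lighter + 0.05) / (L_darker + 0.05)
Ratio = (0.28033 + 0.05) / (0.08527 + 0.05) = 0.33033 / 0.13527 ≈ 2.4419
Ratio ≈ 2.44:1


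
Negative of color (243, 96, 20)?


Invert: (255-R, 255-G, 255-B)
R: 255-243 = 12
G: 255-96 = 159
B: 255-20 = 235
= RGB(12, 159, 235)


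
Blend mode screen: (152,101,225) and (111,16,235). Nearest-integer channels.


Screen: C = 255 - (255-A)×(255-B)/255, rounded to nearest integer
R: 255 - (255-152)×(255-111)/255 = 255 - 14832/255 ≈ 255 - 58.165 = 196.835 → 197
G: 255 - (255-101)×(255-16)/255 = 255 - 36806/255 ≈ 255 - 144.337 = 110.663 → 111
B: 255 - (255-225)×(255-235)/255 = 255 - 600/255 ≈ 255 - 2.353 = 252.647 → 253
= RGB(197, 111, 253)


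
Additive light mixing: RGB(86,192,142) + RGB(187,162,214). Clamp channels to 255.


Additive: each channel = min(255, C₁+C₂)
R: 86+187 = 273 → 255
G: 192+162 = 354 → 255
B: 142+214 = 356 → 255
= RGB(255, 255, 255)


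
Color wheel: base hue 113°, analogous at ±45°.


Base hue: 113°
Left analog: (113 - 45) mod 360 = 68°
Right analog: (113 + 45) mod 360 = 158°
Analogous hues = 68° and 158°


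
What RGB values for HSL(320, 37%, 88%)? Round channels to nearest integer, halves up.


H=320°, S=0.37, L=0.88
C = (1-|2L-1|)×S = (1-|0.76|)×0.37 = 0.0888
H' = H/60 = 320/60 ≈ 5.3333; X = C×(1-|H' mod 2 - 1|) = 0.0592
m = L - C/2 = 0.88 - 0.0444 = 0.8356
Sector ⌊H'⌋ = 5 → (R',G',B') = (0.0888, 0.0, 0.0592)
RGB = ((R'+m)×255, (G'+m)×255, (B'+m)×255) = (235.722, 213.078, 228.174)
Round half up → RGB(236, 213, 228)


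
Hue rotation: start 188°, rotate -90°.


New hue = (H + rotation) mod 360
New hue = (188 -90) mod 360
= 98 mod 360
= 98°


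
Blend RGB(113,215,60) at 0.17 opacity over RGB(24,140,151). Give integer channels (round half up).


C = α×F + (1-α)×B, with 1-α = 0.83
R: 0.17×113 + 0.83×24 = 19.21 + 19.92 = 39.13 → 39
G: 0.17×215 + 0.83×140 = 36.55 + 116.20 = 152.75 → 153
B: 0.17×60 + 0.83×151 = 10.20 + 125.33 = 135.53 → 136
= RGB(39, 153, 136)


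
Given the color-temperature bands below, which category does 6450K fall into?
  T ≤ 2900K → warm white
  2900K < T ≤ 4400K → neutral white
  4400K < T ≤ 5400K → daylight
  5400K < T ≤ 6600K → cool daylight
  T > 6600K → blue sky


Temperature: 6450K
5400K < 6450K ≤ 6600K → cool daylight
Classification: cool daylight


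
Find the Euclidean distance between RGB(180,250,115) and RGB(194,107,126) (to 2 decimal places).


d = √[(R₁-R₂)² + (G₁-G₂)² + (B₁-B₂)²]
d = √[(180-194)² + (250-107)² + (115-126)²]
d = √[196 + 20449 + 121]
d = √20766
d ≈ 144.10


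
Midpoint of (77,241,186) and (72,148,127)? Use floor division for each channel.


Midpoint: each channel = ⌊(C₁+C₂)/2⌋
R: ⌊(77+72)/2⌋ = 74
G: ⌊(241+148)/2⌋ = 194
B: ⌊(186+127)/2⌋ = 156
= RGB(74, 194, 156)


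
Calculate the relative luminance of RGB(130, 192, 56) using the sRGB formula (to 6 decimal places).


Linearize each channel (sRGB transfer function): c = v/255; c_lin = c/12.92 if c ≤ 0.04045, else ((c+0.055)/1.055)^2.4
  R: 130/255 ≈ 0.509804 > 0.04045 → ((0.509804+0.055)/1.055)^2.4 ≈ 0.223228
  G: 192/255 ≈ 0.752941 > 0.04045 → ((0.752941+0.055)/1.055)^2.4 ≈ 0.527115
  B: 56/255 ≈ 0.219608 > 0.04045 → ((0.219608+0.055)/1.055)^2.4 ≈ 0.039546
R_lin = 0.223228, G_lin = 0.527115, B_lin = 0.039546
L = 0.2126×R + 0.7152×G + 0.0722×B
L = 0.2126×0.223228 + 0.7152×0.527115 + 0.0722×0.039546
L ≈ 0.427306


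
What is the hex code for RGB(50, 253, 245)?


R = 50 → 32 (hex)
G = 253 → FD (hex)
B = 245 → F5 (hex)
Hex = #32FDF5


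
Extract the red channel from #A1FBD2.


Color: #A1FBD2
R = A1 = 161
G = FB = 251
B = D2 = 210
Red = 161


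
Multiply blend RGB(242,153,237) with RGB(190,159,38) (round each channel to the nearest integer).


Multiply: C = A×B/255, rounded to nearest integer
R: 242×190/255 = 45980/255 ≈ 180.314 → 180
G: 153×159/255 = 24327/255 ≈ 95.400 → 95
B: 237×38/255 = 9006/255 ≈ 35.318 → 35
= RGB(180, 95, 35)


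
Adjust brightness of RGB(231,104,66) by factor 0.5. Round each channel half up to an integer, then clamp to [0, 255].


Multiply each channel by 0.5, round half up, clamp to [0, 255]
R: 231×0.5 = 115.5 → round → 116
G: 104×0.5 = 52
B: 66×0.5 = 33
= RGB(116, 52, 33)


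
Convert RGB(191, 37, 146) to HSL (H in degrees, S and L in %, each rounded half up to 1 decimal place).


Normalize: R'=191/255≈0.7490, G'=37/255≈0.1451, B'=146/255≈0.5725
Max=191/255, Min=37/255, Δ=Max-Min=154/255
L = (Max+Min)/2 = (191+37)/510 = 228/510 = 0.44705… → L = 44.7%
L ≤ 0.5 → S = Δ/(Max+Min) = 154/(191+37) = 154/228 = 0.67543… → S = 67.5%
(the 1/255 factors cancel in S and H, so raw channel differences can be used)
Max is R' → H = 60 × (((G-B)/Δ) mod 6) = 60 × (((37-146)/154) mod 6)
  (-109)/154 = -0.7077…; negative, so add 6 → 5.2922…
  H = 60 × 5.2922… = 317.532…° → H = 317.5°
= HSL(317.5°, 67.5%, 44.7%)


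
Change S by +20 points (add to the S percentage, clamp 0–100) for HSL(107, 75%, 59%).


Original S = 75%
Adjustment = +20 percentage points
New S = 75 + (20) = 95
Clamp to [0, 100] → 95
= HSL(107°, 95%, 59%)


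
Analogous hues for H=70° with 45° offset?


Base hue: 70°
Left analog: (70 - 45) mod 360 = 25°
Right analog: (70 + 45) mod 360 = 115°
Analogous hues = 25° and 115°


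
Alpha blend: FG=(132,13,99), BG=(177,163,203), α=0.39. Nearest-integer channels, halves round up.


C = α×F + (1-α)×B, with 1-α = 0.61
R: 0.39×132 + 0.61×177 = 51.48 + 107.97 = 159.45 → 159
G: 0.39×13 + 0.61×163 = 5.07 + 99.43 = 104.50 → 105
B: 0.39×99 + 0.61×203 = 38.61 + 123.83 = 162.44 → 162
= RGB(159, 105, 162)


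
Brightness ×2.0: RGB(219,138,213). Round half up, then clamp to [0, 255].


Multiply each channel by 2.0, round half up, clamp to [0, 255]
R: 219×2.0 = 438 → clamp → 255
G: 138×2.0 = 276 → clamp → 255
B: 213×2.0 = 426 → clamp → 255
= RGB(255, 255, 255)


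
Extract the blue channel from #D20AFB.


Color: #D20AFB
R = D2 = 210
G = 0A = 10
B = FB = 251
Blue = 251


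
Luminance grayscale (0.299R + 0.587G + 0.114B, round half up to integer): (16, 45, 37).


Gray = 0.299×R + 0.587×G + 0.114×B
Gray = 0.299×16 + 0.587×45 + 0.114×37
Gray = 4.784 + 26.415 + 4.218
Gray = 35.417 → round half up → 35
Gray = 35


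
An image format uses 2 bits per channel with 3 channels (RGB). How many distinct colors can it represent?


Total bits = 2 bits/channel × 3 channels = 6 bits
Distinct colors = 2^6
= 64 colors


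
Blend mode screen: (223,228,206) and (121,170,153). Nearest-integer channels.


Screen: C = 255 - (255-A)×(255-B)/255, rounded to nearest integer
R: 255 - (255-223)×(255-121)/255 = 255 - 4288/255 ≈ 255 - 16.816 = 238.184 → 238
G: 255 - (255-228)×(255-170)/255 = 255 - 2295/255 ≈ 255 - 9.000 = 246.000 → 246
B: 255 - (255-206)×(255-153)/255 = 255 - 4998/255 ≈ 255 - 19.600 = 235.400 → 235
= RGB(238, 246, 235)


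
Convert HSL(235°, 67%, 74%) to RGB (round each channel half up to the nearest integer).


H=235°, S=0.67, L=0.74
C = (1-|2L-1|)×S = (1-|0.48|)×0.67 = 0.3484
H' = H/60 = 235/60 ≈ 3.9167; X = C×(1-|H' mod 2 - 1|) ≈ 0.0290
m = L - C/2 = 0.74 - 0.1742 = 0.5658
Sector ⌊H'⌋ = 3 → (R',G',B') = (0.0, ≈0.0290, 0.3484)
RGB = ((R'+m)×255, (G'+m)×255, (B'+m)×255) = (144.279, 151.6825, 233.121)
Round half up → RGB(144, 152, 233)


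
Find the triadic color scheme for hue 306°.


Triadic: equally spaced at 120° intervals
H1 = 306°
H2 = (306 + 120) mod 360 = 66°
H3 = (306 + 240) mod 360 = 186°
Triadic = 306°, 66°, 186°


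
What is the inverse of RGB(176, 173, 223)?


Invert: (255-R, 255-G, 255-B)
R: 255-176 = 79
G: 255-173 = 82
B: 255-223 = 32
= RGB(79, 82, 32)


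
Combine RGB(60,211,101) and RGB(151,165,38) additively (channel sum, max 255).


Additive: each channel = min(255, C₁+C₂)
R: 60+151 = 211 → 211
G: 211+165 = 376 → 255
B: 101+38 = 139 → 139
= RGB(211, 255, 139)


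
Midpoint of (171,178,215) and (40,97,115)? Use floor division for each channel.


Midpoint: each channel = ⌊(C₁+C₂)/2⌋
R: ⌊(171+40)/2⌋ = 105
G: ⌊(178+97)/2⌋ = 137
B: ⌊(215+115)/2⌋ = 165
= RGB(105, 137, 165)


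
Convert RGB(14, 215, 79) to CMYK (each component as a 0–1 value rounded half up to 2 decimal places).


R'=14/255≈0.0549, G'=215/255≈0.8431, B'=79/255≈0.3098
K = 1 - max(R',G',B') = 1 - 215/255 = 40/255 = 0.15686… → 0.16
(1-R'-K)/(1-K) simplifies to (max-R)/max with max = 215:
C = (215-14)/215 = 201/215 = 0.93488… → 0.93
M = (215-215)/215 = 0/215 = 0 → 0.00
Y = (215-79)/215 = 136/215 = 0.63255… → 0.63
= CMYK(0.93, 0.00, 0.63, 0.16)


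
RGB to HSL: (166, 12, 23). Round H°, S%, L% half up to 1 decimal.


Normalize: R'=166/255≈0.6510, G'=12/255≈0.0471, B'=23/255≈0.0902
Max=166/255, Min=12/255, Δ=Max-Min=154/255
L = (Max+Min)/2 = (166+12)/510 = 178/510 = 0.34901… → L = 34.9%
L ≤ 0.5 → S = Δ/(Max+Min) = 154/(166+12) = 154/178 = 0.86516… → S = 86.5%
(the 1/255 factors cancel in S and H, so raw channel differences can be used)
Max is R' → H = 60 × (((G-B)/Δ) mod 6) = 60 × (((12-23)/154) mod 6)
  (-11)/154 = -0.0714…; negative, so add 6 → 5.9285…
  H = 60 × 5.9285… = 355.714…° → H = 355.7°
= HSL(355.7°, 86.5%, 34.9%)


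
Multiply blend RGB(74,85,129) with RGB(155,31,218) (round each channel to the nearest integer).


Multiply: C = A×B/255, rounded to nearest integer
R: 74×155/255 = 11470/255 ≈ 44.980 → 45
G: 85×31/255 = 2635/255 ≈ 10.333 → 10
B: 129×218/255 = 28122/255 ≈ 110.282 → 110
= RGB(45, 10, 110)


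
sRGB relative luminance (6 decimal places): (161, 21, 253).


Linearize each channel (sRGB transfer function): c = v/255; c_lin = c/12.92 if c ≤ 0.04045, else ((c+0.055)/1.055)^2.4
  R: 161/255 ≈ 0.631373 > 0.04045 → ((0.631373+0.055)/1.055)^2.4 ≈ 0.356400
  G: 21/255 ≈ 0.082353 > 0.04045 → ((0.082353+0.055)/1.055)^2.4 ≈ 0.007499
  B: 253/255 ≈ 0.992157 > 0.04045 → ((0.992157+0.055)/1.055)^2.4 ≈ 0.982251
R_lin = 0.356400, G_lin = 0.007499, B_lin = 0.982251
L = 0.2126×R + 0.7152×G + 0.0722×B
L = 0.2126×0.356400 + 0.7152×0.007499 + 0.0722×0.982251
L ≈ 0.152052


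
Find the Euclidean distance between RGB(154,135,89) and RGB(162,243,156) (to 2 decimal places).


d = √[(R₁-R₂)² + (G₁-G₂)² + (B₁-B₂)²]
d = √[(154-162)² + (135-243)² + (89-156)²]
d = √[64 + 11664 + 4489]
d = √16217
d ≈ 127.35


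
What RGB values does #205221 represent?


20 → 32 (R)
52 → 82 (G)
21 → 33 (B)
= RGB(32, 82, 33)


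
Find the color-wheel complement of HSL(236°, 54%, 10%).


Complement = opposite side of color wheel = hue + 180°
H' = (236 + 180) mod 360 = 56°
S and L unchanged.
= HSL(56°, 54%, 10%)


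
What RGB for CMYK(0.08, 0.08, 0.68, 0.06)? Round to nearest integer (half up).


R = 255 × (1-C) × (1-K) = 255 × 0.92 × 0.94 = 220.524 → 221
G = 255 × (1-M) × (1-K) = 255 × 0.92 × 0.94 = 220.524 → 221
B = 255 × (1-Y) × (1-K) = 255 × 0.32 × 0.94 = 76.704 → 77
= RGB(221, 221, 77)


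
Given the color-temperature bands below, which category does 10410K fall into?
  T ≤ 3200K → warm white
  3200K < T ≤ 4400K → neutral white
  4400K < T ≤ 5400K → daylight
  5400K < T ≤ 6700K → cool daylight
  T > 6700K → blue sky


Temperature: 10410K
10410K > 6700K → blue sky
Classification: blue sky


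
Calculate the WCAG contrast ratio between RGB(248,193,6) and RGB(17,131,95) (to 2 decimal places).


Linearize each sRGB channel c=v/255: c/12.92 if c ≤ 0.04045 else ((c+0.055)/1.055)^2.4
L = 0.2126×R_lin + 0.7152×G_lin + 0.0722×B_lin
Color 1 (248,193,6):
  R=248: 248/255≈0.9725 > 0.04045 → ((0.9725+0.055)/1.055)^2.4 ≈ 0.93869
  G=193: 193/255≈0.7569 > 0.04045 → ((0.7569+0.055)/1.055)^2.4 ≈ 0.53328
  B=6: 6/255≈0.0235 ≤ 0.04045 → 0.0235/12.92 ≈ 0.00182
  L1 = 0.2126×0.93869 + 0.7152×0.53328 + 0.0722×0.00182 ≈ 0.58110
Color 2 (17,131,95):
  R=17: 17/255≈0.0667 > 0.04045 → ((0.0667+0.055)/1.055)^2.4 ≈ 0.00561
  G=131: 131/255≈0.5137 > 0.04045 → ((0.5137+0.055)/1.055)^2.4 ≈ 0.22697
  B=95: 95/255≈0.3725 > 0.04045 → ((0.3725+0.055)/1.055)^2.4 ≈ 0.11444
  L2 = 0.2126×0.00561 + 0.7152×0.22697 + 0.0722×0.11444 ≈ 0.17178
Lighter = 0.58110, Darker = 0.17178
Ratio = (L_lighter + 0.05) / (L_darker + 0.05)
Ratio = (0.58110 + 0.05) / (0.17178 + 0.05) = 0.63110 / 0.22178 ≈ 2.8456
Ratio ≈ 2.85:1


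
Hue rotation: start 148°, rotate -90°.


New hue = (H + rotation) mod 360
New hue = (148 -90) mod 360
= 58 mod 360
= 58°


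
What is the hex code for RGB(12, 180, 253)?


R = 12 → 0C (hex)
G = 180 → B4 (hex)
B = 253 → FD (hex)
Hex = #0CB4FD


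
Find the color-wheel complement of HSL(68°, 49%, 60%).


Complement = opposite side of color wheel = hue + 180°
H' = (68 + 180) mod 360 = 248°
S and L unchanged.
= HSL(248°, 49%, 60%)


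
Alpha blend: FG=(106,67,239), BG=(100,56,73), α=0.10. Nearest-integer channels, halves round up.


C = α×F + (1-α)×B, with 1-α = 0.90
R: 0.10×106 + 0.90×100 = 10.60 + 90.00 = 100.60 → 101
G: 0.10×67 + 0.90×56 = 6.70 + 50.40 = 57.10 → 57
B: 0.10×239 + 0.90×73 = 23.90 + 65.70 = 89.60 → 90
= RGB(101, 57, 90)


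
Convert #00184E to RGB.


00 → 0 (R)
18 → 24 (G)
4E → 78 (B)
= RGB(0, 24, 78)


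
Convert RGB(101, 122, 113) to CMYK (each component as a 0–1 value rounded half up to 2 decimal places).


R'=101/255≈0.3961, G'=122/255≈0.4784, B'=113/255≈0.4431
K = 1 - max(R',G',B') = 1 - 122/255 = 133/255 = 0.52156… → 0.52
(1-R'-K)/(1-K) simplifies to (max-R)/max with max = 122:
C = (122-101)/122 = 21/122 = 0.17213… → 0.17
M = (122-122)/122 = 0/122 = 0 → 0.00
Y = (122-113)/122 = 9/122 = 0.07377… → 0.07
= CMYK(0.17, 0.00, 0.07, 0.52)


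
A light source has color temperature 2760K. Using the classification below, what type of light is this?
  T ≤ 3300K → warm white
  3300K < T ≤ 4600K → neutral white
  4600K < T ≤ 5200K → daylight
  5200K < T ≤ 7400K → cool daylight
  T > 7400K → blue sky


Temperature: 2760K
2760K ≤ 3300K → warm white
Classification: warm white


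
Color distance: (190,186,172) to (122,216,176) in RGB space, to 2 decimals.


d = √[(R₁-R₂)² + (G₁-G₂)² + (B₁-B₂)²]
d = √[(190-122)² + (186-216)² + (172-176)²]
d = √[4624 + 900 + 16]
d = √5540
d ≈ 74.43


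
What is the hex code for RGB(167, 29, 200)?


R = 167 → A7 (hex)
G = 29 → 1D (hex)
B = 200 → C8 (hex)
Hex = #A71DC8


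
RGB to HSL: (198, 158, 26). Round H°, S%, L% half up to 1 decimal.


Normalize: R'=198/255≈0.7765, G'=158/255≈0.6196, B'=26/255≈0.1020
Max=198/255, Min=26/255, Δ=Max-Min=172/255
L = (Max+Min)/2 = (198+26)/510 = 224/510 = 0.43921… → L = 43.9%
L ≤ 0.5 → S = Δ/(Max+Min) = 172/(198+26) = 172/224 = 0.76785… → S = 76.8%
(the 1/255 factors cancel in S and H, so raw channel differences can be used)
Max is R' → H = 60 × (((G-B)/Δ) mod 6) = 60 × (((158-26)/172) mod 6)
  132/172 = 0.7674…
  H = 60 × 0.7674… = 46.046…° → H = 46.0°
= HSL(46.0°, 76.8%, 43.9%)


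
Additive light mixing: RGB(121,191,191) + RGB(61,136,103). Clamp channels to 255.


Additive: each channel = min(255, C₁+C₂)
R: 121+61 = 182 → 182
G: 191+136 = 327 → 255
B: 191+103 = 294 → 255
= RGB(182, 255, 255)


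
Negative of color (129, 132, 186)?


Invert: (255-R, 255-G, 255-B)
R: 255-129 = 126
G: 255-132 = 123
B: 255-186 = 69
= RGB(126, 123, 69)


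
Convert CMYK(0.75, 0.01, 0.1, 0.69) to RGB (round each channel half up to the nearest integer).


R = 255 × (1-C) × (1-K) = 255 × 0.25 × 0.31 = 19.7625 → 20
G = 255 × (1-M) × (1-K) = 255 × 0.99 × 0.31 = 78.2595 → 78
B = 255 × (1-Y) × (1-K) = 255 × 0.90 × 0.31 = 71.145 → 71
= RGB(20, 78, 71)


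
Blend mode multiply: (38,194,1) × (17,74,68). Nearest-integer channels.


Multiply: C = A×B/255, rounded to nearest integer
R: 38×17/255 = 646/255 ≈ 2.533 → 3
G: 194×74/255 = 14356/255 ≈ 56.298 → 56
B: 1×68/255 = 68/255 ≈ 0.267 → 0
= RGB(3, 56, 0)


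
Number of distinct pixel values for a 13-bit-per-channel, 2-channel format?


Total bits = 13 bits/channel × 2 channels = 26 bits
Distinct pixel values = 2^26
= 67,108,864 pixel values


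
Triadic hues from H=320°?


Triadic: equally spaced at 120° intervals
H1 = 320°
H2 = (320 + 120) mod 360 = 80°
H3 = (320 + 240) mod 360 = 200°
Triadic = 320°, 80°, 200°


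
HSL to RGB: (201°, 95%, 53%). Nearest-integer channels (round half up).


H=201°, S=0.95, L=0.53
C = (1-|2L-1|)×S = (1-|0.06|)×0.95 = 0.893
H' = H/60 = 201/60 ≈ 3.3500; X = C×(1-|H' mod 2 - 1|) = 0.58045
m = L - C/2 = 0.53 - 0.4465 = 0.0835
Sector ⌊H'⌋ = 3 → (R',G',B') = (0.0, 0.58045, 0.893)
RGB = ((R'+m)×255, (G'+m)×255, (B'+m)×255) = (21.2925, 169.30725, 249.0075)
Round half up → RGB(21, 169, 249)


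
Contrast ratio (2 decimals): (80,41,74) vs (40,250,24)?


Linearize each sRGB channel c=v/255: c/12.92 if c ≤ 0.04045 else ((c+0.055)/1.055)^2.4
L = 0.2126×R_lin + 0.7152×G_lin + 0.0722×B_lin
Color 1 (80,41,74):
  R=80: 80/255≈0.3137 > 0.04045 → ((0.3137+0.055)/1.055)^2.4 ≈ 0.08022
  G=41: 41/255≈0.1608 > 0.04045 → ((0.1608+0.055)/1.055)^2.4 ≈ 0.02217
  B=74: 74/255≈0.2902 > 0.04045 → ((0.2902+0.055)/1.055)^2.4 ≈ 0.06848
  L1 = 0.2126×0.08022 + 0.7152×0.02217 + 0.0722×0.06848 ≈ 0.03786
Color 2 (40,250,24):
  R=40: 40/255≈0.1569 > 0.04045 → ((0.1569+0.055)/1.055)^2.4 ≈ 0.02122
  G=250: 250/255≈0.9804 > 0.04045 → ((0.9804+0.055)/1.055)^2.4 ≈ 0.95597
  B=24: 24/255≈0.0941 > 0.04045 → ((0.0941+0.055)/1.055)^2.4 ≈ 0.00913
  L2 = 0.2126×0.02122 + 0.7152×0.95597 + 0.0722×0.00913 ≈ 0.68888
Lighter = 0.68888, Darker = 0.03786
Ratio = (L_lighter + 0.05) / (L_darker + 0.05)
Ratio = (0.68888 + 0.05) / (0.03786 + 0.05) = 0.73888 / 0.08786 ≈ 8.4100
Ratio ≈ 8.41:1
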